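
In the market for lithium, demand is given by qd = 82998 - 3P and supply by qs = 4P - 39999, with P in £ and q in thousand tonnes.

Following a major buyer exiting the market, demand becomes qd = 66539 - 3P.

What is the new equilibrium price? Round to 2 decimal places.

Solve the original market: 82998 - 3P = 4P - 39999, hence P = 17571 and q = 30285.
With the change applied: demand qd = 66539 - 3P, supply qs = 4P - 39999.
Setting them equal: 66539 - 3P = 4P - 39999 → 106538 = 7P, so P = 106538/7 ≈ 15219.7143 and q = 146159/7 ≈ 20879.8571.

15219.71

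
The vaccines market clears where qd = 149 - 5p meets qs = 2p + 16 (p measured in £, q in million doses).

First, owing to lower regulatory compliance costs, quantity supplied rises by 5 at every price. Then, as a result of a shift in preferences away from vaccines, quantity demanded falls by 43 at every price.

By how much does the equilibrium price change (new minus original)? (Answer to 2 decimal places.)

Initially, 149 - 5p = 2p + 16, so 133 = 7p and p = 19, q = 54.
The new curves are qd = 106 - 5p (demand) and qs = 2p + 21 (supply).
Clearing the new market: 106 - 5p = 2p + 21, so p = 85/7 ≈ 12.1429 and q = 317/7 ≈ 45.2857.
Δp = 12.1429 − 19 = -6.86.

-6.86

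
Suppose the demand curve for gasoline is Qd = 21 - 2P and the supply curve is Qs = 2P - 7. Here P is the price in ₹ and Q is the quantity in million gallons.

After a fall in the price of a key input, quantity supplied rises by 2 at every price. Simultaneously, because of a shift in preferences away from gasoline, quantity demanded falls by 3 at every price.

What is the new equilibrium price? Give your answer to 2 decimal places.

Original equilibrium: 21 - 2P = 2P - 7 gives 28 = 4P, so P = 7 and Q = 7.
After the shift, demand is Qd = 18 - 2P and supply is Qs = 2P - 5.
New equilibrium: 18 - 2P = 2P - 5 ⇒ 23 = 4P ⇒ P = 5.75, Q = 6.5.

5.75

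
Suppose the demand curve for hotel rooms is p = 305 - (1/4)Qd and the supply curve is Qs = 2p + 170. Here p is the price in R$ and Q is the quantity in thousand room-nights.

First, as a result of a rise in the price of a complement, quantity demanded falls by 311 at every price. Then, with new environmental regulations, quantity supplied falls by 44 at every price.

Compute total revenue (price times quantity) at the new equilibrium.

Initially, 1220 - 4p = 2p + 170, so 1050 = 6p and p = 175, Q = 520.
With the change applied: demand Qd = 909 - 4p, supply Qs = 2p + 126.
Setting them equal: 909 - 4p = 2p + 126 → 783 = 6p, so p = 130.5 and Q = 387.
New expenditure = 130.5 × 387 = 50503.5.

50503.5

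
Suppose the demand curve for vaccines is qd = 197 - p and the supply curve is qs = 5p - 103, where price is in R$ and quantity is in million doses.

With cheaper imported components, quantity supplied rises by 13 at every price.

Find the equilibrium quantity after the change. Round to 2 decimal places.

Original equilibrium: 197 - p = 5p - 103 gives 300 = 6p, so p = 50 and q = 147.
With the change applied: demand qd = 197 - p, supply qs = 5p - 90.
Equate the new curves: 197 - p = 5p - 90, giving 287 = 6p, p = 287/6 ≈ 47.8333, q = 895/6 ≈ 149.1667.

149.17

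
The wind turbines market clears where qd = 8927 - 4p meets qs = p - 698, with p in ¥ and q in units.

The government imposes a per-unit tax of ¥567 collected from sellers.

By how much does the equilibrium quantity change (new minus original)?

-453.6

Original equilibrium: 8927 - 4p = p - 698 gives 9625 = 5p, so p = 1925 and q = 1227.
Since sellers keep the price net of the tax, the effective supply curve becomes qs = p - 1265.
Clearing the new market: 8927 - 4p = p - 1265, so p = 2038.4 and q = 773.4.
Δq = 773.4 − 1227 = -453.6.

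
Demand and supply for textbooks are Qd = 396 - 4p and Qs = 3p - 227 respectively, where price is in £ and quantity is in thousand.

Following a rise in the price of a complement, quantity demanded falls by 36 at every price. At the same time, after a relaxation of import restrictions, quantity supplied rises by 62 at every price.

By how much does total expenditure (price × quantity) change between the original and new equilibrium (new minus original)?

Before the shock: 396 - 4p = 3p - 227 ⇒ 623 = 7p ⇒ p = 89, Q = 40.
The new curves are Qd = 360 - 4p (demand) and Qs = 3p - 165 (supply).
Setting them equal: 360 - 4p = 3p - 165 → 525 = 7p, so p = 75 and Q = 60.
Expenditure moves from 89×40 = 3560 to 75×60 = 4500; change = +940.

+940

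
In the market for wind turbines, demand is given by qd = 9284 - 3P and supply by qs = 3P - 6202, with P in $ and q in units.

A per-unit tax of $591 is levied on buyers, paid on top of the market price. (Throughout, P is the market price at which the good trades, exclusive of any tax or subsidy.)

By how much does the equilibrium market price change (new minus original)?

Original equilibrium: 9284 - 3P = 3P - 6202 gives 15486 = 6P, so P = 2581 and q = 1541.
Since buyers pay the price plus the tax, the effective demand curve becomes qd = 7511 - 3P.
Clearing the new market: 7511 - 3P = 3P - 6202, so P = 2285.5 and q = 654.5.
ΔP = 2285.5 − 2581 = -295.5.

-295.5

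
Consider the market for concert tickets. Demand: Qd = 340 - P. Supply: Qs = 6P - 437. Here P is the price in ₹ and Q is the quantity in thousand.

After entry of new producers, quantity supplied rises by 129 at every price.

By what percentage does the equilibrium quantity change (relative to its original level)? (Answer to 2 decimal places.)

Initially, 340 - P = 6P - 437, so 777 = 7P and P = 111, Q = 229.
With the change applied: demand Qd = 340 - P, supply Qs = 6P - 308.
Setting them equal: 340 - P = 6P - 308 → 648 = 7P, so P = 648/7 ≈ 92.5714 and Q = 1732/7 ≈ 247.4286.
%ΔQ = (247.4286 − 229) / 229 × 100 = +8.05%.

+8.05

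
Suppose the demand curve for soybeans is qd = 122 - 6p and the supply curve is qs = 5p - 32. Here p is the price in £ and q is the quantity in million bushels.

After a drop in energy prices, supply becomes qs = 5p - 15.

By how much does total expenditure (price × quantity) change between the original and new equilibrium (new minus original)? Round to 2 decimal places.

Initially, 122 - 6p = 5p - 32, so 154 = 11p and p = 14, q = 38.
The new curves are qd = 122 - 6p (demand) and qs = 5p - 15 (supply).
Equate the new curves: 122 - 6p = 5p - 15, giving 137 = 11p, p = 137/11 ≈ 12.4545, q = 520/11 ≈ 47.2727.
Expenditure moves from 14×38 = 532 to 12.4545×47.2727 = 588.7603; change = +56.76.

+56.76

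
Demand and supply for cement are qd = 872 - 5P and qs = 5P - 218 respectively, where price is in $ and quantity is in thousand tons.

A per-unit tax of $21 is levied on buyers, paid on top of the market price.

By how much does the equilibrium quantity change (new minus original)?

Before the shock: 872 - 5P = 5P - 218 ⇒ 1090 = 10P ⇒ P = 109, q = 327.
Since buyers pay the price plus the tax, the effective demand curve becomes qd = 767 - 5P.
New equilibrium: 767 - 5P = 5P - 218 ⇒ 985 = 10P ⇒ P = 98.5, q = 274.5.
Δq = 274.5 − 327 = -52.5.

-52.5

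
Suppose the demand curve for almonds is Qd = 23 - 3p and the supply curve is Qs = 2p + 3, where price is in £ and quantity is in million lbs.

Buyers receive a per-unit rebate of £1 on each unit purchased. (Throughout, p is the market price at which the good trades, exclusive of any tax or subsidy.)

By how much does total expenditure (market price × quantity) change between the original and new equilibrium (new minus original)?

Solve the original market: 23 - 3p = 2p + 3, hence p = 4 and Q = 11.
Since buyers' out-of-pocket price is the market price minus the rebate, the effective demand curve becomes Qd = 26 - 3p.
New equilibrium: 26 - 3p = 2p + 3 ⇒ 23 = 5p ⇒ p = 4.6, Q = 12.2.
Expenditure moves from 4×11 = 44 to 4.6×12.2 = 56.12; change = +12.12.

+12.12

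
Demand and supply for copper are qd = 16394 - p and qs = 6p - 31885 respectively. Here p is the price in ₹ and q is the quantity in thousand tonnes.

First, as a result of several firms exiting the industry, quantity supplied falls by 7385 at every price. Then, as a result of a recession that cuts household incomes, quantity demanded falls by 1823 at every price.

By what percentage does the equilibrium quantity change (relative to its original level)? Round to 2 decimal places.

Solve the original market: 16394 - p = 6p - 31885, hence p = 6897 and q = 9497.
After the shift, demand is qd = 14571 - p and supply is qs = 6p - 39270.
Setting them equal: 14571 - p = 6p - 39270 → 53841 = 7p, so p = 53841/7 ≈ 7691.5714 and q = 48156/7 ≈ 6879.4286.
%Δq = (6879.4286 − 9497) / 9497 × 100 = -27.56%.

-27.56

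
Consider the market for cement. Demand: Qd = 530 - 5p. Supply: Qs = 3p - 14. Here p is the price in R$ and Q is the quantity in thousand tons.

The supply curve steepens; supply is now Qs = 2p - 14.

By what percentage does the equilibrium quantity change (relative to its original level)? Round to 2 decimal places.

-25.56

Before the shock: 530 - 5p = 3p - 14 ⇒ 544 = 8p ⇒ p = 68, Q = 190.
The shock moves the curves to Qd = 530 - 5p and Qs = 2p - 14.
Equate the new curves: 530 - 5p = 2p - 14, giving 544 = 7p, p = 544/7 ≈ 77.7143, Q = 990/7 ≈ 141.4286.
%ΔQ = (141.4286 − 190) / 190 × 100 = -25.56%.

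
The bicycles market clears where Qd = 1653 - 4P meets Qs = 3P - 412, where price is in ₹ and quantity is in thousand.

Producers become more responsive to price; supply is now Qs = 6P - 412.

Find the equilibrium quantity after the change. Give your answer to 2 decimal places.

Before the shock: 1653 - 4P = 3P - 412 ⇒ 2065 = 7P ⇒ P = 295, Q = 473.
With the change applied: demand Qd = 1653 - 4P, supply Qs = 6P - 412.
New equilibrium: 1653 - 4P = 6P - 412 ⇒ 2065 = 10P ⇒ P = 206.5, Q = 827.

827.00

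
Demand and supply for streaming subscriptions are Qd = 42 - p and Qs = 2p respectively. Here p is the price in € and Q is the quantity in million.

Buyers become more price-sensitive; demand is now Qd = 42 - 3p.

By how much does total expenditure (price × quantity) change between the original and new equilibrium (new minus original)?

Original equilibrium: 42 - p = 2p gives 42 = 3p, so p = 14 and Q = 28.
After the shift, demand is Qd = 42 - 3p and supply is Qs = 2p.
Setting them equal: 42 - 3p = 2p → 42 = 5p, so p = 8.4 and Q = 16.8.
Expenditure moves from 14×28 = 392 to 8.4×16.8 = 141.12; change = -250.88.

-250.88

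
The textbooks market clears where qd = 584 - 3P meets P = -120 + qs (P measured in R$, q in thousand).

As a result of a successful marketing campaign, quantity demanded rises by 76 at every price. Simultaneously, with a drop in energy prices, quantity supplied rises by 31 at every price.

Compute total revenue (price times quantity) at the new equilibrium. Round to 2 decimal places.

35407.31

Original equilibrium: 584 - 3P = P + 120 gives 464 = 4P, so P = 116 and q = 236.
The new curves are qd = 660 - 3P (demand) and qs = P + 151 (supply).
New equilibrium: 660 - 3P = P + 151 ⇒ 509 = 4P ⇒ P = 127.25, q = 278.25.
New expenditure = 127.25 × 278.25 = 35407.31.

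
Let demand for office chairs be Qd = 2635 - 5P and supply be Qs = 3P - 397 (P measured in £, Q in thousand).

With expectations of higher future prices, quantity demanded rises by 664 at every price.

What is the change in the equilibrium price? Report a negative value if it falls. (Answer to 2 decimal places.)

+83.00

Before the shock: 2635 - 5P = 3P - 397 ⇒ 3032 = 8P ⇒ P = 379, Q = 740.
The new curves are Qd = 3299 - 5P (demand) and Qs = 3P - 397 (supply).
New equilibrium: 3299 - 5P = 3P - 397 ⇒ 3696 = 8P ⇒ P = 462, Q = 989.
ΔP = 462 − 379 = +83.00.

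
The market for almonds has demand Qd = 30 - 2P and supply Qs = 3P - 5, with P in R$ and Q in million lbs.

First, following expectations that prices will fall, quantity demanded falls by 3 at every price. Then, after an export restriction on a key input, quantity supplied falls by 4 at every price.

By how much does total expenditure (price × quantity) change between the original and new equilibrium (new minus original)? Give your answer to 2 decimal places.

Original equilibrium: 30 - 2P = 3P - 5 gives 35 = 5P, so P = 7 and Q = 16.
The shock moves the curves to Qd = 27 - 2P and Qs = 3P - 9.
Clearing the new market: 27 - 2P = 3P - 9, so P = 7.2 and Q = 12.6.
Expenditure moves from 7×16 = 112 to 7.2×12.6 = 90.72; change = -21.28.

-21.28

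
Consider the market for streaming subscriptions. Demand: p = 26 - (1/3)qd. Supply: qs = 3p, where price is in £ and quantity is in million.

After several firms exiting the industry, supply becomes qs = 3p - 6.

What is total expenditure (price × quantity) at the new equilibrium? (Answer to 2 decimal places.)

504.00

Original equilibrium: 78 - 3p = 3p gives 78 = 6p, so p = 13 and q = 39.
The new curves are qd = 78 - 3p (demand) and qs = 3p - 6 (supply).
Equate the new curves: 78 - 3p = 3p - 6, giving 84 = 6p, p = 14, q = 36.
New expenditure = 14 × 36 = 504.00.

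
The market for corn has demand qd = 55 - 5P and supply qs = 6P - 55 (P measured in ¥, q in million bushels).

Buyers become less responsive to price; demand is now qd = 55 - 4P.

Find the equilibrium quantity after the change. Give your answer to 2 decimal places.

Solve the original market: 55 - 5P = 6P - 55, hence P = 10 and q = 5.
The new curves are qd = 55 - 4P (demand) and qs = 6P - 55 (supply).
New equilibrium: 55 - 4P = 6P - 55 ⇒ 110 = 10P ⇒ P = 11, q = 11.

11.00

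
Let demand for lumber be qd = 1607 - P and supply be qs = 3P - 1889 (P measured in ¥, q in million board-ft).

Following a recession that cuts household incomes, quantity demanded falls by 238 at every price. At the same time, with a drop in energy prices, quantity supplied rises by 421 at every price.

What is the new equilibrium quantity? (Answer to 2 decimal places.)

Original equilibrium: 1607 - P = 3P - 1889 gives 3496 = 4P, so P = 874 and q = 733.
The shock moves the curves to qd = 1369 - P and qs = 3P - 1468.
New equilibrium: 1369 - P = 3P - 1468 ⇒ 2837 = 4P ⇒ P = 709.25, q = 659.75.

659.75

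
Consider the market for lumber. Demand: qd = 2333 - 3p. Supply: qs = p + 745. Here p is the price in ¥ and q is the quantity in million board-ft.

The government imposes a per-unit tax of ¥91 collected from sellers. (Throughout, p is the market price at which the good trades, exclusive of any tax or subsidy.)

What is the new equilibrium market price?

Initially, 2333 - 3p = p + 745, so 1588 = 4p and p = 397, q = 1142.
Since sellers keep the price net of the tax, the effective supply curve becomes qs = p + 654.
Setting them equal: 2333 - 3p = p + 654 → 1679 = 4p, so p = 419.75 and q = 1073.75.

419.75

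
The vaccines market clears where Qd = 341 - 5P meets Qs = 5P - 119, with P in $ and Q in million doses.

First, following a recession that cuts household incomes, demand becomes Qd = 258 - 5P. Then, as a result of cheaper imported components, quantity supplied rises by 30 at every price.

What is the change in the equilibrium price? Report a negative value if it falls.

-11.3

Original equilibrium: 341 - 5P = 5P - 119 gives 460 = 10P, so P = 46 and Q = 111.
The shock moves the curves to Qd = 258 - 5P and Qs = 5P - 89.
Clearing the new market: 258 - 5P = 5P - 89, so P = 34.7 and Q = 84.5.
ΔP = 34.7 − 46 = -11.3.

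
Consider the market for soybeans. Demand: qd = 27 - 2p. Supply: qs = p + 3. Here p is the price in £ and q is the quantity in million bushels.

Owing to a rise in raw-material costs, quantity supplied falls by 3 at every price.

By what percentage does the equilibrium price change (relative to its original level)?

+12.5

Solve the original market: 27 - 2p = p + 3, hence p = 8 and q = 11.
With the change applied: demand qd = 27 - 2p, supply qs = p.
New equilibrium: 27 - 2p = p ⇒ 27 = 3p ⇒ p = 9, q = 9.
%Δp = (9 − 8) / 8 × 100 = +12.5%.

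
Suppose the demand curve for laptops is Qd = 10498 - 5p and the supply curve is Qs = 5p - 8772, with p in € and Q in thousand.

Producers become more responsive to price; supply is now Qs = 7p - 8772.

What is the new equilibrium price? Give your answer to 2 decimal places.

Initially, 10498 - 5p = 5p - 8772, so 19270 = 10p and p = 1927, Q = 863.
The shock moves the curves to Qd = 10498 - 5p and Qs = 7p - 8772.
New equilibrium: 10498 - 5p = 7p - 8772 ⇒ 19270 = 12p ⇒ p = 9635/6 ≈ 1605.8333, Q = 14813/6 ≈ 2468.8333.

1605.83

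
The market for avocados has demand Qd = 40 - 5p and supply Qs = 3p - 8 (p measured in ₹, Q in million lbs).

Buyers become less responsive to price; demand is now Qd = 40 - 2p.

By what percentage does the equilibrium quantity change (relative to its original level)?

+108

Solve the original market: 40 - 5p = 3p - 8, hence p = 6 and Q = 10.
The shock moves the curves to Qd = 40 - 2p and Qs = 3p - 8.
Clearing the new market: 40 - 2p = 3p - 8, so p = 9.6 and Q = 20.8.
%ΔQ = (20.8 − 10) / 10 × 100 = +108%.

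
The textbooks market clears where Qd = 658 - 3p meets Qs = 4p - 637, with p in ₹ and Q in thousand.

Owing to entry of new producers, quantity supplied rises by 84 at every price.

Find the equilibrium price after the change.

173

Solve the original market: 658 - 3p = 4p - 637, hence p = 185 and Q = 103.
After the shift, demand is Qd = 658 - 3p and supply is Qs = 4p - 553.
New equilibrium: 658 - 3p = 4p - 553 ⇒ 1211 = 7p ⇒ p = 173, Q = 139.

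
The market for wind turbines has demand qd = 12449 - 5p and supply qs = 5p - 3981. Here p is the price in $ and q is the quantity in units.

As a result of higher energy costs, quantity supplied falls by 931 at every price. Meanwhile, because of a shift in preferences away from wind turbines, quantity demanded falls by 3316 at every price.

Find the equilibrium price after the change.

1404.5

Solve the original market: 12449 - 5p = 5p - 3981, hence p = 1643 and q = 4234.
After the shift, demand is qd = 9133 - 5p and supply is qs = 5p - 4912.
New equilibrium: 9133 - 5p = 5p - 4912 ⇒ 14045 = 10p ⇒ p = 1404.5, q = 2110.5.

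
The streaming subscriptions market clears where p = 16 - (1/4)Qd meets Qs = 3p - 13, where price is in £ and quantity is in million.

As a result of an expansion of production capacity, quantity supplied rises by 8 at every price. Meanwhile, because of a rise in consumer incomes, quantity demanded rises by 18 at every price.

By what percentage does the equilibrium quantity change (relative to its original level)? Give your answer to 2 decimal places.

+61.43

Before the shock: 64 - 4p = 3p - 13 ⇒ 77 = 7p ⇒ p = 11, Q = 20.
After the shift, demand is Qd = 82 - 4p and supply is Qs = 3p - 5.
New equilibrium: 82 - 4p = 3p - 5 ⇒ 87 = 7p ⇒ p = 87/7 ≈ 12.4286, Q = 226/7 ≈ 32.2857.
%ΔQ = (32.2857 − 20) / 20 × 100 = +61.43%.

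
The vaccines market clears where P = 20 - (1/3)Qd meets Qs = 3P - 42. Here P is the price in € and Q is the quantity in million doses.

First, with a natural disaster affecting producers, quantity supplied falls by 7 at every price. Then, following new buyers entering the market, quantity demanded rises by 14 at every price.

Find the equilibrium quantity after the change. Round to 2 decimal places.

12.50

Initially, 60 - 3P = 3P - 42, so 102 = 6P and P = 17, Q = 9.
The new curves are Qd = 74 - 3P (demand) and Qs = 3P - 49 (supply).
Clearing the new market: 74 - 3P = 3P - 49, so P = 20.5 and Q = 12.5.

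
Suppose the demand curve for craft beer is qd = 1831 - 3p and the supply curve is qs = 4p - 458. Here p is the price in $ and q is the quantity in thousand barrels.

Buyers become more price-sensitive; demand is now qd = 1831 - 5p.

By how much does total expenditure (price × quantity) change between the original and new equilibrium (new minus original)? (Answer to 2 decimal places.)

Original equilibrium: 1831 - 3p = 4p - 458 gives 2289 = 7p, so p = 327 and q = 850.
With the change applied: demand qd = 1831 - 5p, supply qs = 4p - 458.
Setting them equal: 1831 - 5p = 4p - 458 → 2289 = 9p, so p = 763/3 ≈ 254.3333 and q = 1678/3 ≈ 559.3333.
Expenditure moves from 327×850 = 277950 to 254.3333×559.3333 = 142257.1111; change = -135692.89.

-135692.89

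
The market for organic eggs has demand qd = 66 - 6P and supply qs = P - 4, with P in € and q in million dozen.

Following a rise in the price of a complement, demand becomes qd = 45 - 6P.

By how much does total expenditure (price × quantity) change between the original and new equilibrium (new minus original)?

Before the shock: 66 - 6P = P - 4 ⇒ 70 = 7P ⇒ P = 10, q = 6.
With the change applied: demand qd = 45 - 6P, supply qs = P - 4.
Equate the new curves: 45 - 6P = P - 4, giving 49 = 7P, P = 7, q = 3.
Expenditure moves from 10×6 = 60 to 7×3 = 21; change = -39.

-39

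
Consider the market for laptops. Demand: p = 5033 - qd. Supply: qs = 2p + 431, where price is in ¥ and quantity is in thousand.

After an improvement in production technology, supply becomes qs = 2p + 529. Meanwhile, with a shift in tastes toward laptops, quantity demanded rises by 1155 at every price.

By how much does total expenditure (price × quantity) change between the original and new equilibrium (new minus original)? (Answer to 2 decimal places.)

Initially, 5033 - p = 2p + 431, so 4602 = 3p and p = 1534, q = 3499.
The new curves are qd = 6188 - p (demand) and qs = 2p + 529 (supply).
New equilibrium: 6188 - p = 2p + 529 ⇒ 5659 = 3p ⇒ p = 5659/3 ≈ 1886.3333, q = 12905/3 ≈ 4301.6667.
Expenditure moves from 1534×3499 = 5367466 to 1886.3333×4301.6667 = 8114377.2222; change = +2746911.22.

+2746911.22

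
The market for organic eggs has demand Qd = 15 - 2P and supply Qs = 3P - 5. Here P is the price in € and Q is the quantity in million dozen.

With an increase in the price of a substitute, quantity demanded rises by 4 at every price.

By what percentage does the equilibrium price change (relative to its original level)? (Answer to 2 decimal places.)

Initially, 15 - 2P = 3P - 5, so 20 = 5P and P = 4, Q = 7.
The shock moves the curves to Qd = 19 - 2P and Qs = 3P - 5.
Equate the new curves: 19 - 2P = 3P - 5, giving 24 = 5P, P = 4.8, Q = 9.4.
%ΔP = (4.8 − 4) / 4 × 100 = +20.00%.

+20.00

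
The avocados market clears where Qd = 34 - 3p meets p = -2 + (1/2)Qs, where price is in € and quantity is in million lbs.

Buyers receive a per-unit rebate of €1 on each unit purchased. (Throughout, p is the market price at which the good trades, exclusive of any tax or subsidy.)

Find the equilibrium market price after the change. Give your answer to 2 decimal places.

6.60

Initially, 34 - 3p = 2p + 4, so 30 = 5p and p = 6, Q = 16.
Since buyers' out-of-pocket price is the market price minus the rebate, the effective demand curve becomes Qd = 37 - 3p.
New equilibrium: 37 - 3p = 2p + 4 ⇒ 33 = 5p ⇒ p = 6.6, Q = 17.2.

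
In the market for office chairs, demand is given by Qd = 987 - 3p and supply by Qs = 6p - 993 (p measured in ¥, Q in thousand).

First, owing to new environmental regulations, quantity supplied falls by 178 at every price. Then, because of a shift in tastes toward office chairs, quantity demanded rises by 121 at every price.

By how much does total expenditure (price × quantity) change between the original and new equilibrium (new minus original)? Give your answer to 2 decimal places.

Initially, 987 - 3p = 6p - 993, so 1980 = 9p and p = 220, Q = 327.
The new curves are Qd = 1108 - 3p (demand) and Qs = 6p - 1171 (supply).
Equate the new curves: 1108 - 3p = 6p - 1171, giving 2279 = 9p, p = 2279/9 ≈ 253.2222, Q = 1045/3 ≈ 348.3333.
Expenditure moves from 220×327 = 71940 to 253.2222×348.3333 = 88205.7407; change = +16265.74.

+16265.74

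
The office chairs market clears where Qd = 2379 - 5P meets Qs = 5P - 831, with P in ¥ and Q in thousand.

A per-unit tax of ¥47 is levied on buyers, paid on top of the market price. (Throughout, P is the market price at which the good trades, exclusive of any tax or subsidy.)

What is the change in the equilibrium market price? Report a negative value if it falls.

Initially, 2379 - 5P = 5P - 831, so 3210 = 10P and P = 321, Q = 774.
Since buyers pay the price plus the tax, the effective demand curve becomes Qd = 2144 - 5P.
New equilibrium: 2144 - 5P = 5P - 831 ⇒ 2975 = 10P ⇒ P = 297.5, Q = 656.5.
ΔP = 297.5 − 321 = -23.5.

-23.5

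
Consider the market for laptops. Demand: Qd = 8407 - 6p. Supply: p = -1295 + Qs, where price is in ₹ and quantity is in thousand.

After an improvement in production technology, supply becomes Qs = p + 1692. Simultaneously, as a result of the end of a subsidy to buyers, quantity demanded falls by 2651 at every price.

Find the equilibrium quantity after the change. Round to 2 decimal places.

2272.57

Original equilibrium: 8407 - 6p = p + 1295 gives 7112 = 7p, so p = 1016 and Q = 2311.
The shock moves the curves to Qd = 5756 - 6p and Qs = p + 1692.
New equilibrium: 5756 - 6p = p + 1692 ⇒ 4064 = 7p ⇒ p = 4064/7 ≈ 580.5714, Q = 15908/7 ≈ 2272.5714.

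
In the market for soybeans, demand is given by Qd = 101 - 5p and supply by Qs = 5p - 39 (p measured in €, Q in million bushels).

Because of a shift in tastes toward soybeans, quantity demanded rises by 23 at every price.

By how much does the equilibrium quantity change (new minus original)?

+11.5

Solve the original market: 101 - 5p = 5p - 39, hence p = 14 and Q = 31.
After the shift, demand is Qd = 124 - 5p and supply is Qs = 5p - 39.
New equilibrium: 124 - 5p = 5p - 39 ⇒ 163 = 10p ⇒ p = 16.3, Q = 42.5.
ΔQ = 42.5 − 31 = +11.5.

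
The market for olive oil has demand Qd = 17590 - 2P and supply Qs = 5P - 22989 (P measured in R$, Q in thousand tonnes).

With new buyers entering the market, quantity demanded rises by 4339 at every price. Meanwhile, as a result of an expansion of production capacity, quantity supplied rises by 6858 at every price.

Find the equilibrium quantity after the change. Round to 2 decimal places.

Initially, 17590 - 2P = 5P - 22989, so 40579 = 7P and P = 5797, Q = 5996.
The new curves are Qd = 21929 - 2P (demand) and Qs = 5P - 16131 (supply).
Setting them equal: 21929 - 2P = 5P - 16131 → 38060 = 7P, so P = 38060/7 ≈ 5437.1429 and Q = 77383/7 ≈ 11054.7143.

11054.71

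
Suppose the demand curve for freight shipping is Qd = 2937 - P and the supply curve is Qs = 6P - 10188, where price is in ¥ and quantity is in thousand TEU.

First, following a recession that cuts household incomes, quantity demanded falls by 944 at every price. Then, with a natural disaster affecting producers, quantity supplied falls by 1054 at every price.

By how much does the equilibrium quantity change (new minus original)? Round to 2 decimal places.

-959.71

Before the shock: 2937 - P = 6P - 10188 ⇒ 13125 = 7P ⇒ P = 1875, Q = 1062.
The new curves are Qd = 1993 - P (demand) and Qs = 6P - 11242 (supply).
Setting them equal: 1993 - P = 6P - 11242 → 13235 = 7P, so P = 13235/7 ≈ 1890.7143 and Q = 716/7 ≈ 102.2857.
ΔQ = 102.2857 − 1062 = -959.71.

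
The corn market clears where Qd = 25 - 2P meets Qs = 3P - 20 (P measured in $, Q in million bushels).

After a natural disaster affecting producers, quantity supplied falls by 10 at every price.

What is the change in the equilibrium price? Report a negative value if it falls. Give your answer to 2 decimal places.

Original equilibrium: 25 - 2P = 3P - 20 gives 45 = 5P, so P = 9 and Q = 7.
The shock moves the curves to Qd = 25 - 2P and Qs = 3P - 30.
New equilibrium: 25 - 2P = 3P - 30 ⇒ 55 = 5P ⇒ P = 11, Q = 3.
ΔP = 11 − 9 = +2.00.

+2.00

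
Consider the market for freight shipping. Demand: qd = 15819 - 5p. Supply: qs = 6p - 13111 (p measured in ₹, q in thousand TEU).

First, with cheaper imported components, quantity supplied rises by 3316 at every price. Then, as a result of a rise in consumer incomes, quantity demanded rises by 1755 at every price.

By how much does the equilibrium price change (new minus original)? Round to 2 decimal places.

Initially, 15819 - 5p = 6p - 13111, so 28930 = 11p and p = 2630, q = 2669.
The new curves are qd = 17574 - 5p (demand) and qs = 6p - 9795 (supply).
New equilibrium: 17574 - 5p = 6p - 9795 ⇒ 27369 = 11p ⇒ p = 27369/11 ≈ 2488.0909, q = 56469/11 ≈ 5133.5455.
Δp = 2488.0909 − 2630 = -141.91.

-141.91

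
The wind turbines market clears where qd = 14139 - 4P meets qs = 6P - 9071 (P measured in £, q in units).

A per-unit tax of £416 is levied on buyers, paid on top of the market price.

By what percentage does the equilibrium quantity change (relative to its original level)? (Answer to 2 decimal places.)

Solve the original market: 14139 - 4P = 6P - 9071, hence P = 2321 and q = 4855.
Since buyers pay the price plus the tax, the effective demand curve becomes qd = 12475 - 4P.
Equate the new curves: 12475 - 4P = 6P - 9071, giving 21546 = 10P, P = 2154.6, q = 3856.6.
%Δq = (3856.6 − 4855) / 4855 × 100 = -20.56%.

-20.56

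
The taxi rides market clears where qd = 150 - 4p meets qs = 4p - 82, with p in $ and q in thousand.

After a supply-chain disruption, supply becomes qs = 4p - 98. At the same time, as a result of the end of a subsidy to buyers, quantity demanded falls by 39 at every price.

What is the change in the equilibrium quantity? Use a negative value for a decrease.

-27.5

Solve the original market: 150 - 4p = 4p - 82, hence p = 29 and q = 34.
With the change applied: demand qd = 111 - 4p, supply qs = 4p - 98.
Setting them equal: 111 - 4p = 4p - 98 → 209 = 8p, so p = 26.125 and q = 6.5.
Δq = 6.5 − 34 = -27.5.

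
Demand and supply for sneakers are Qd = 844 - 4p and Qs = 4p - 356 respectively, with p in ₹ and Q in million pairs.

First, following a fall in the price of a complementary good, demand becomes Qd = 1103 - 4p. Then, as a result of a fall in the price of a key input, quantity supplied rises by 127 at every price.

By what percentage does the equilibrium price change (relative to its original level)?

+11

Initially, 844 - 4p = 4p - 356, so 1200 = 8p and p = 150, Q = 244.
After the shift, demand is Qd = 1103 - 4p and supply is Qs = 4p - 229.
Clearing the new market: 1103 - 4p = 4p - 229, so p = 166.5 and Q = 437.
%Δp = (166.5 − 150) / 150 × 100 = +11%.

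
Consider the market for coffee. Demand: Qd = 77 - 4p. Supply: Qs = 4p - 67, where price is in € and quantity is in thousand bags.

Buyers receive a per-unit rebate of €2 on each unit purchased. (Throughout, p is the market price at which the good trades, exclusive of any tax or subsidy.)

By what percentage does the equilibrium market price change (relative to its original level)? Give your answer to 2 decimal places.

Before the shock: 77 - 4p = 4p - 67 ⇒ 144 = 8p ⇒ p = 18, Q = 5.
Since buyers' out-of-pocket price is the market price minus the rebate, the effective demand curve becomes Qd = 85 - 4p.
Equate the new curves: 85 - 4p = 4p - 67, giving 152 = 8p, p = 19, Q = 9.
%Δp = (19 − 18) / 18 × 100 = +5.56%.

+5.56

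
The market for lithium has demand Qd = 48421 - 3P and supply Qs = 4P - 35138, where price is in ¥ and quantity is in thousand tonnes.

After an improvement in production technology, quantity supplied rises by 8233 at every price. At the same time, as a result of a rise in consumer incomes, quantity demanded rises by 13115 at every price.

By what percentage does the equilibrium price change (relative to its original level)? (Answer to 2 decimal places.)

+5.84

Initially, 48421 - 3P = 4P - 35138, so 83559 = 7P and P = 11937, Q = 12610.
After the shift, demand is Qd = 61536 - 3P and supply is Qs = 4P - 26905.
New equilibrium: 61536 - 3P = 4P - 26905 ⇒ 88441 = 7P ⇒ P = 88441/7 ≈ 12634.4286, Q = 165429/7 ≈ 23632.7143.
%ΔP = (12634.4286 − 11937) / 11937 × 100 = +5.84%.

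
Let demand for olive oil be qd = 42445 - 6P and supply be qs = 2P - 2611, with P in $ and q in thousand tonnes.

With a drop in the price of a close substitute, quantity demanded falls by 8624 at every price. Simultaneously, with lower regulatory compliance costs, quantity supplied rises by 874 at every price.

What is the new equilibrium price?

4444.75

Original equilibrium: 42445 - 6P = 2P - 2611 gives 45056 = 8P, so P = 5632 and q = 8653.
After the shift, demand is qd = 33821 - 6P and supply is qs = 2P - 1737.
New equilibrium: 33821 - 6P = 2P - 1737 ⇒ 35558 = 8P ⇒ P = 4444.75, q = 7152.5.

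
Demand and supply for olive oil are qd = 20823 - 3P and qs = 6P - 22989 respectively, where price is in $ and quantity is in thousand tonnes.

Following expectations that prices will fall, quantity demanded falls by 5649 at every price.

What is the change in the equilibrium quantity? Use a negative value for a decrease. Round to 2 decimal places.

-3766.00

Initially, 20823 - 3P = 6P - 22989, so 43812 = 9P and P = 4868, q = 6219.
The new curves are qd = 15174 - 3P (demand) and qs = 6P - 22989 (supply).
New equilibrium: 15174 - 3P = 6P - 22989 ⇒ 38163 = 9P ⇒ P = 12721/3 ≈ 4240.3333, q = 2453.
Δq = 2453 − 6219 = -3766.00.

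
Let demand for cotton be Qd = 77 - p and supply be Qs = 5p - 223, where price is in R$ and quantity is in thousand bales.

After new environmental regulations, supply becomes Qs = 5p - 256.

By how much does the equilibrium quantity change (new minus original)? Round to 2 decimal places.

Original equilibrium: 77 - p = 5p - 223 gives 300 = 6p, so p = 50 and Q = 27.
The new curves are Qd = 77 - p (demand) and Qs = 5p - 256 (supply).
Setting them equal: 77 - p = 5p - 256 → 333 = 6p, so p = 55.5 and Q = 21.5.
ΔQ = 21.5 − 27 = -5.50.

-5.50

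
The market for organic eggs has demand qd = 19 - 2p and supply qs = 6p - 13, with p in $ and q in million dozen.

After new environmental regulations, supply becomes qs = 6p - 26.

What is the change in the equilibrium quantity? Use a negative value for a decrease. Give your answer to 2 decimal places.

Initially, 19 - 2p = 6p - 13, so 32 = 8p and p = 4, q = 11.
With the change applied: demand qd = 19 - 2p, supply qs = 6p - 26.
Equate the new curves: 19 - 2p = 6p - 26, giving 45 = 8p, p = 5.625, q = 7.75.
Δq = 7.75 − 11 = -3.25.

-3.25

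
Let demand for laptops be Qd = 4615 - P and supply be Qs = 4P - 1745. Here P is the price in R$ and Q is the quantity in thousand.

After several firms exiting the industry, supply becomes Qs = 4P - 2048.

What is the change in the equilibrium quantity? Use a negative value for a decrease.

Before the shock: 4615 - P = 4P - 1745 ⇒ 6360 = 5P ⇒ P = 1272, Q = 3343.
The new curves are Qd = 4615 - P (demand) and Qs = 4P - 2048 (supply).
Setting them equal: 4615 - P = 4P - 2048 → 6663 = 5P, so P = 1332.6 and Q = 3282.4.
ΔQ = 3282.4 − 3343 = -60.6.

-60.6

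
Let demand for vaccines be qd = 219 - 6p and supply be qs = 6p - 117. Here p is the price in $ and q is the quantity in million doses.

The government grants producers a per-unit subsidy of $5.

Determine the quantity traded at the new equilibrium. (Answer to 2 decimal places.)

Solve the original market: 219 - 6p = 6p - 117, hence p = 28 and q = 51.
Since sellers receive the price plus the subsidy, the effective supply curve becomes qs = 6p - 87.
Equate the new curves: 219 - 6p = 6p - 87, giving 306 = 12p, p = 25.5, q = 66.

66.00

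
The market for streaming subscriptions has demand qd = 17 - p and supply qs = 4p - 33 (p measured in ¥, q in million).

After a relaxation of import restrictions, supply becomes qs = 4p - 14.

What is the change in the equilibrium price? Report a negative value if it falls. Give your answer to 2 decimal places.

Before the shock: 17 - p = 4p - 33 ⇒ 50 = 5p ⇒ p = 10, q = 7.
With the change applied: demand qd = 17 - p, supply qs = 4p - 14.
Setting them equal: 17 - p = 4p - 14 → 31 = 5p, so p = 6.2 and q = 10.8.
Δp = 6.2 − 10 = -3.80.

-3.80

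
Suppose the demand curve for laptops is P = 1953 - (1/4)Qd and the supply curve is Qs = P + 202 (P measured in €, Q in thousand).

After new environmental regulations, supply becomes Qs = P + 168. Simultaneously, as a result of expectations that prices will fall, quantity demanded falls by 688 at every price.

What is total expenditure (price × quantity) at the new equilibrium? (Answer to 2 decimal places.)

Original equilibrium: 7812 - 4P = P + 202 gives 7610 = 5P, so P = 1522 and Q = 1724.
The shock moves the curves to Qd = 7124 - 4P and Qs = P + 168.
Setting them equal: 7124 - 4P = P + 168 → 6956 = 5P, so P = 1391.2 and Q = 1559.2.
New expenditure = 1391.2 × 1559.2 = 2169159.04.

2169159.04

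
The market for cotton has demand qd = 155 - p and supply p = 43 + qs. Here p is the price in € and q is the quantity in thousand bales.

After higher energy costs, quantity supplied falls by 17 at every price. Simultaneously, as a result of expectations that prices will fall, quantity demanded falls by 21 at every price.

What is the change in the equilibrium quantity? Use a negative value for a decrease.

-19

Solve the original market: 155 - p = p - 43, hence p = 99 and q = 56.
The shock moves the curves to qd = 134 - p and qs = p - 60.
New equilibrium: 134 - p = p - 60 ⇒ 194 = 2p ⇒ p = 97, q = 37.
Δq = 37 − 56 = -19.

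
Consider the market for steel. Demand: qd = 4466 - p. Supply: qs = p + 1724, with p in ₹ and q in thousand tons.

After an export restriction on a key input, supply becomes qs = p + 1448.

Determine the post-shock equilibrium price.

Before the shock: 4466 - p = p + 1724 ⇒ 2742 = 2p ⇒ p = 1371, q = 3095.
With the change applied: demand qd = 4466 - p, supply qs = p + 1448.
Clearing the new market: 4466 - p = p + 1448, so p = 1509 and q = 2957.

1509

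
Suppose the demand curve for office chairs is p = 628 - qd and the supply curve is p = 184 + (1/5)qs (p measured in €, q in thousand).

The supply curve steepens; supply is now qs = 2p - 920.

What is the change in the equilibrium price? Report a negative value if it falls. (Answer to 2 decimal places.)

Original equilibrium: 628 - p = 5p - 920 gives 1548 = 6p, so p = 258 and q = 370.
After the shift, demand is qd = 628 - p and supply is qs = 2p - 920.
New equilibrium: 628 - p = 2p - 920 ⇒ 1548 = 3p ⇒ p = 516, q = 112.
Δp = 516 − 258 = +258.00.

+258.00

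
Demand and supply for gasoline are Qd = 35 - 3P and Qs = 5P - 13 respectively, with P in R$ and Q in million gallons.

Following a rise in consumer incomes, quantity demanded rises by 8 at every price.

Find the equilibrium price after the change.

7

Initially, 35 - 3P = 5P - 13, so 48 = 8P and P = 6, Q = 17.
The new curves are Qd = 43 - 3P (demand) and Qs = 5P - 13 (supply).
Equate the new curves: 43 - 3P = 5P - 13, giving 56 = 8P, P = 7, Q = 22.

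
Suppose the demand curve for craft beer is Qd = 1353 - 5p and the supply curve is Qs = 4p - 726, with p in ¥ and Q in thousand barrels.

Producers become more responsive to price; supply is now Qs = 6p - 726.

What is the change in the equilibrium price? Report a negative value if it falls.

Before the shock: 1353 - 5p = 4p - 726 ⇒ 2079 = 9p ⇒ p = 231, Q = 198.
After the shift, demand is Qd = 1353 - 5p and supply is Qs = 6p - 726.
Equate the new curves: 1353 - 5p = 6p - 726, giving 2079 = 11p, p = 189, Q = 408.
Δp = 189 − 231 = -42.

-42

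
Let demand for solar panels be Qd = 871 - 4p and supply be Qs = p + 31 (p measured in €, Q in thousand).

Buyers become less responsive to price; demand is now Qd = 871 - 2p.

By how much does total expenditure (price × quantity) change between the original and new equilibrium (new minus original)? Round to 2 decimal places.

+53648.00

Initially, 871 - 4p = p + 31, so 840 = 5p and p = 168, Q = 199.
After the shift, demand is Qd = 871 - 2p and supply is Qs = p + 31.
Equate the new curves: 871 - 2p = p + 31, giving 840 = 3p, p = 280, Q = 311.
Expenditure moves from 168×199 = 33432 to 280×311 = 87080; change = +53648.00.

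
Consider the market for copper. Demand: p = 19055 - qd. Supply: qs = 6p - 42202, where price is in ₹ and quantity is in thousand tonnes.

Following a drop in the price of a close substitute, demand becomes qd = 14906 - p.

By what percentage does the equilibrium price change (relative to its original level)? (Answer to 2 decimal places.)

-6.77

Before the shock: 19055 - p = 6p - 42202 ⇒ 61257 = 7p ⇒ p = 8751, q = 10304.
The shock moves the curves to qd = 14906 - p and qs = 6p - 42202.
Clearing the new market: 14906 - p = 6p - 42202, so p = 57108/7 ≈ 8158.2857 and q = 47234/7 ≈ 6747.7143.
%Δp = (8158.2857 − 8751) / 8751 × 100 = -6.77%.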